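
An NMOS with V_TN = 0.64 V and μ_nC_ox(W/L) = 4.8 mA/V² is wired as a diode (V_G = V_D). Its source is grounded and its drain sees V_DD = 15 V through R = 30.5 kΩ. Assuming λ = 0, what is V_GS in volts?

With gate tied to drain, V_GS = V_DS ≥ V_GS − V_TN, so the device is in saturation.
KCL at the drain: ½ k_n (V_GS − V_TN)² = (V_DD − V_GS)/R.
Let x = V_GS − 0.64. Then 73.2 x² + x − 14.36 = 0, giving x = 0.436 V (positive root), so V_GS = 1.08 V.
I_D = (V_DD − V_GS)/R = (15 − 1.08) / 30.5 = 0.457 mA.

V_GS = 1.08 V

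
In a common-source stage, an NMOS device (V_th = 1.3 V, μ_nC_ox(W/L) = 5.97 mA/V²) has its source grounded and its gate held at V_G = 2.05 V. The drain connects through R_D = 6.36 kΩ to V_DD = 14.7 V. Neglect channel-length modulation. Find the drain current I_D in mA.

V_GS = V_G = 2.05 V, so V_ov = 2.05 − 1.3 = 0.75 V.
Assume saturation: I_D = ½ k_n V_ov² = 0.5 × 5.97 × 0.75² = 1.68 mA, giving V_DS = V_DD − I_D R_D = 14.7 − 1.68 × 6.36 = 4.02 V.
V_DS = 4.02 V ≥ V_ov = 0.75 V, confirming saturation.

I_D = 1.68 mA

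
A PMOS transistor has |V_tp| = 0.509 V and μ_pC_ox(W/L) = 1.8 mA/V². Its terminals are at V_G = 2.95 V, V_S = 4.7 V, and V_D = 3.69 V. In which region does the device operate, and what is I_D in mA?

Triode; I_D = 1.34 mA

V_SG = V_S − V_G = 4.7 − 2.95 = 1.75 V; V_SD = V_S − V_D = 4.7 − 3.69 = 1.01 V.
V_ov = V_SG − |V_tp| = 1.75 − 0.509 = 1.24 V.
Since V_SD = 1.01 V < V_ov = 1.24 V, the device is in the triode region.
I_D = k_p [V_ov · V_SD − ½ V_SD²] = 1.8 × [1.24 × 1.01 − 0.5 × 1.01²] = 1.34 mA.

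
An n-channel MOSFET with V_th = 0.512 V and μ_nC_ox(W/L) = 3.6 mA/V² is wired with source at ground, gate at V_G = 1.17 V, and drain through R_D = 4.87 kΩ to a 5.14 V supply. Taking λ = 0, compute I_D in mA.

V_GS = V_G = 1.17 V, so V_ov = 1.17 − 0.512 = 0.658 V.
Assume saturation: I_D = ½ k_n V_ov² = 0.5 × 3.6 × 0.658² = 0.779 mA, giving V_DS = V_DD − I_D R_D = 5.14 − 0.779 × 4.87 = 1.34 V.
V_DS = 1.34 V ≥ V_ov = 0.658 V, confirming saturation.

I_D = 0.779 mA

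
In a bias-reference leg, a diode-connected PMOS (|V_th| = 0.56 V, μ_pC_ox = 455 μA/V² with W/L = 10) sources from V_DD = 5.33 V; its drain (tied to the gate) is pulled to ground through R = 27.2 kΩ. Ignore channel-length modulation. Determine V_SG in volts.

V_SG = 0.830 V

With gate tied to drain, V_SG = V_SD ≥ V_SG − |V_th|, so the device is in saturation.
k_p = μ_pC_ox · (W/L) = 4.55 mA/V².
KCL at the drain: ½ k_p (V_SG − |V_th|)² = (V_DD − V_SG)/R.
Let x = V_SG − 0.56. Then 61.9 x² + x − 4.77 = 0, giving x = 0.27 V (positive root), so V_SG = 0.83 V.
I_D = (V_DD − V_SG)/R = (5.33 − 0.83) / 27.2 = 0.165 mA.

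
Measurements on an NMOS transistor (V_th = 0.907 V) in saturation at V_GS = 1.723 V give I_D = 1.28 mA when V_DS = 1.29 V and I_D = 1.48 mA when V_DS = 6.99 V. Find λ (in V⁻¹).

λ = 0.0284 V⁻¹

With V_GS fixed, I_D ∝ (1 + λ V_DS) in saturation, so I_D2/I_D1 = (1 + λ V_DS2)/(1 + λ V_DS1).
1.48/1.28 = 1.156 = (1 + 6.99 λ)/(1 + 1.29 λ).
Solving: λ (I_D1 V_DS2 − I_D2 V_DS1) = I_D2 − I_D1, so λ = (1.48 − 1.28) / (1.28 × 6.99 − 1.48 × 1.29) = 0.2 / 7.04 = 0.0284 V⁻¹.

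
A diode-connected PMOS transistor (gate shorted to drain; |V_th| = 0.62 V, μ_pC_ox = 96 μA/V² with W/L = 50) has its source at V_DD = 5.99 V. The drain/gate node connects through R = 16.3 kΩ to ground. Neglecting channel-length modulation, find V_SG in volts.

V_SG = 0.978 V

With gate tied to drain, V_SG = V_SD ≥ V_SG − |V_th|, so the device is in saturation.
k_p = μ_pC_ox · (W/L) = 4.8 mA/V².
KCL at the drain: ½ k_p (V_SG − |V_th|)² = (V_DD − V_SG)/R.
Let x = V_SG − 0.62. Then 39.1 x² + x − 5.37 = 0, giving x = 0.358 V (positive root), so V_SG = 0.978 V.
I_D = (V_DD − V_SG)/R = (5.99 − 0.978) / 16.3 = 0.307 mA.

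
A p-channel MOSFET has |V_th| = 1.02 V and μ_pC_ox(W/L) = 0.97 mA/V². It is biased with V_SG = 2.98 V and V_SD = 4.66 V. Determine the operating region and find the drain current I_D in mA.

Saturation; I_D = 1.86 mA

V_ov = V_SG − |V_th| = 2.98 − 1.02 = 1.96 V.
Since V_SD = 4.66 V ≥ V_ov = 1.96 V, the device is in saturation.
I_D = ½ k_p V_ov² = 0.5 × 0.97 × 1.96² = 1.86 mA.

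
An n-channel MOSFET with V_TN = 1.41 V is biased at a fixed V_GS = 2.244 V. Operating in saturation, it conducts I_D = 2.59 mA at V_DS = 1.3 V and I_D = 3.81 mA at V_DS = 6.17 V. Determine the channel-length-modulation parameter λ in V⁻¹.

With V_GS fixed, I_D ∝ (1 + λ V_DS) in saturation, so I_D2/I_D1 = (1 + λ V_DS2)/(1 + λ V_DS1).
3.81/2.59 = 1.471 = (1 + 6.17 λ)/(1 + 1.3 λ).
Solving: λ (I_D1 V_DS2 − I_D2 V_DS1) = I_D2 − I_D1, so λ = (3.81 − 2.59) / (2.59 × 6.17 − 3.81 × 1.3) = 1.22 / 11 = 0.111 V⁻¹.

λ = 0.111 V⁻¹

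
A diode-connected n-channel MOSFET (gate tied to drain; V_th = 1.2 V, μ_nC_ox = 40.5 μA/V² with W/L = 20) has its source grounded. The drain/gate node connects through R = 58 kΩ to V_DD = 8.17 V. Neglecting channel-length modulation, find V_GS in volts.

V_GS = 1.72 V

With gate tied to drain, V_GS = V_DS ≥ V_GS − V_th, so the device is in saturation.
k_n = μ_nC_ox · (W/L) = 0.81 mA/V².
KCL at the drain: ½ k_n (V_GS − V_th)² = (V_DD − V_GS)/R.
Let x = V_GS − 1.2. Then 23.5 x² + x − 6.97 = 0, giving x = 0.524 V (positive root), so V_GS = 1.72 V.
I_D = (V_DD − V_GS)/R = (8.17 − 1.72) / 58 = 0.111 mA.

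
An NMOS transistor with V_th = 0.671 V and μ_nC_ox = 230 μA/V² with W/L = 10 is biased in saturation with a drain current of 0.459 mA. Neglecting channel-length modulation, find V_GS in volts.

k_n = μ_nC_ox · (W/L) = 2.3 mA/V².
In saturation I_D = ½ k_n (V_GS − V_th)², so V_GS − V_th = √(2 I_D / k_n) = √(2 × 0.459 / 2.3) = 0.632 V.
V_GS = 0.671 + 0.632 = 1.3 V.

V_GS = 1.30 V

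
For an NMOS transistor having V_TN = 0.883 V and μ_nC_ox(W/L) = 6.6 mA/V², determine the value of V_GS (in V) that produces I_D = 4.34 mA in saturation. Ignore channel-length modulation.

In saturation I_D = ½ k_n (V_GS − V_TN)², so V_GS − V_TN = √(2 I_D / k_n) = √(2 × 4.34 / 6.6) = 1.15 V.
V_GS = 0.883 + 1.15 = 2.03 V.

V_GS = 2.03 V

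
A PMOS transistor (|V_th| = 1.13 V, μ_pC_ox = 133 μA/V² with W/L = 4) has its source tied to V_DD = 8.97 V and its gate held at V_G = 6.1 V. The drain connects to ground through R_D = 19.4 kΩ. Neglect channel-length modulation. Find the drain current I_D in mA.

V_SG = V_DD − V_G = 8.97 − 6.1 = 2.87 V, so V_ov = 2.87 − 1.13 = 1.74 V.
k_p = μ_pC_ox · (W/L) = 0.532 mA/V².
Assume saturation: I_D = ½ k_p V_ov² = 0.5 × 0.532 × 1.74² = 0.805 mA, giving V_SD = V_DD − I_D R_D = 8.97 − 0.805 × 19.4 = -6.65 V.
But -6.65 V < V_ov = 1.74 V, so the device is actually in triode.
In triode I_D = k_p[V_ov V_SD − ½ V_SD²] and I_D = (V_DD − V_SD)/R_D. Equating: 5.16 V_SD² − 18.96 V_SD + 8.97 = 0, giving V_SD = 0.558 V (the root below V_ov).
I_D = (8.97 − 0.558) / 19.4 = 0.434 mA.

I_D = 0.434 mA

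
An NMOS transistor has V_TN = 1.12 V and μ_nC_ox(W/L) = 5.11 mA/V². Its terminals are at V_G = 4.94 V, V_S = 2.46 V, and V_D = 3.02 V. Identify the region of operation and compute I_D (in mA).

V_GS = V_G − V_S = 4.94 − 2.46 = 2.48 V; V_DS = V_D − V_S = 3.02 − 2.46 = 0.56 V.
V_ov = V_GS − V_TN = 2.48 − 1.12 = 1.36 V.
Since V_DS = 0.56 V < V_ov = 1.36 V, the device is in the triode region.
I_D = k_n [V_ov · V_DS − ½ V_DS²] = 5.11 × [1.36 × 0.56 − 0.5 × 0.56²] = 3.09 mA.

Triode; I_D = 3.09 mA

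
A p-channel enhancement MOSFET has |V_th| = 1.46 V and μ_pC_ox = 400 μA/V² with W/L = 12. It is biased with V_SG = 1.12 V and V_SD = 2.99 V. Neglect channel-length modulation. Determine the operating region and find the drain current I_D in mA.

V_SG = 1.12 V < |V_th| = 1.46 V, so the transistor is in cutoff.

Cutoff; I_D = 0 mA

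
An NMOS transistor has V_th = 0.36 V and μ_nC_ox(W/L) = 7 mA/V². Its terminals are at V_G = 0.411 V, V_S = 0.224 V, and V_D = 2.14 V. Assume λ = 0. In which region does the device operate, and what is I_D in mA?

Cutoff; I_D = 0 mA

V_GS = V_G − V_S = 0.411 − 0.224 = 0.187 V; V_DS = V_D − V_S = 2.14 − 0.224 = 1.92 V.
V_GS = 0.187 V < V_th = 0.36 V, so the transistor is in cutoff.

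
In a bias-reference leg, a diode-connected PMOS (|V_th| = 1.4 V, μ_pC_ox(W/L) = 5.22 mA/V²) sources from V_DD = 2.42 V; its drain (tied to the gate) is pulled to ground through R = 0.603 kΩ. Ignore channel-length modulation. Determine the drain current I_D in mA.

With gate tied to drain, V_SG = V_SD ≥ V_SG − |V_th|, so the device is in saturation.
KCL at the drain: ½ k_p (V_SG − |V_th|)² = (V_DD − V_SG)/R.
Let x = V_SG − 1.4. Then 1.57 x² + x − 1.02 = 0, giving x = 0.548 V (positive root), so V_SG = 1.95 V.
I_D = (V_DD − V_SG)/R = (2.42 − 1.95) / 0.603 = 0.783 mA.

I_D = 0.783 mA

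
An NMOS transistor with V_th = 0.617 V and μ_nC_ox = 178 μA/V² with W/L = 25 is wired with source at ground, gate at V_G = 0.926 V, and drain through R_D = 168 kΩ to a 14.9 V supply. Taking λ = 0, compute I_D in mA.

V_GS = V_G = 0.926 V, so V_ov = 0.926 − 0.617 = 0.309 V.
k_n = μ_nC_ox · (W/L) = 4.45 mA/V².
Assume saturation: I_D = ½ k_n V_ov² = 0.5 × 4.45 × 0.309² = 0.212 mA, giving V_DS = V_DD − I_D R_D = 14.9 − 0.212 × 168 = -20.8 V.
But -20.8 V < V_ov = 0.309 V, so the device is actually in triode.
In triode I_D = k_n[V_ov V_DS − ½ V_DS²] and I_D = (V_DD − V_DS)/R_D. Equating: 374 V_DS² − 232 V_DS + 14.9 = 0, giving V_DS = 0.0727 V (the root below V_ov).
I_D = (14.9 − 0.0727) / 168 = 0.0883 mA.

I_D = 0.0883 mA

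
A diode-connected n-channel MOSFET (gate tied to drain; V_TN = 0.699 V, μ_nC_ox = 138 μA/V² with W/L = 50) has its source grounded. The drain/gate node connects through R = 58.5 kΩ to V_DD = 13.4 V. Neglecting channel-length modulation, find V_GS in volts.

V_GS = 0.947 V

With gate tied to drain, V_GS = V_DS ≥ V_GS − V_TN, so the device is in saturation.
k_n = μ_nC_ox · (W/L) = 6.9 mA/V².
KCL at the drain: ½ k_n (V_GS − V_TN)² = (V_DD − V_GS)/R.
Let x = V_GS − 0.699. Then 202 x² + x − 12.7 = 0, giving x = 0.248 V (positive root), so V_GS = 0.947 V.
I_D = (V_DD − V_GS)/R = (13.4 − 0.947) / 58.5 = 0.213 mA.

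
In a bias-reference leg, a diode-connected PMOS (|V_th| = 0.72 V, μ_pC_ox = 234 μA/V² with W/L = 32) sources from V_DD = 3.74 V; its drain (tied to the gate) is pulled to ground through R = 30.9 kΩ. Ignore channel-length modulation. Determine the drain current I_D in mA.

I_D = 0.0926 mA

With gate tied to drain, V_SG = V_SD ≥ V_SG − |V_th|, so the device is in saturation.
k_p = μ_pC_ox · (W/L) = 7.488 mA/V².
KCL at the drain: ½ k_p (V_SG − |V_th|)² = (V_DD − V_SG)/R.
Let x = V_SG − 0.72. Then 116 x² + x − 3.02 = 0, giving x = 0.157 V (positive root), so V_SG = 0.877 V.
I_D = (V_DD − V_SG)/R = (3.74 − 0.877) / 30.9 = 0.0926 mA.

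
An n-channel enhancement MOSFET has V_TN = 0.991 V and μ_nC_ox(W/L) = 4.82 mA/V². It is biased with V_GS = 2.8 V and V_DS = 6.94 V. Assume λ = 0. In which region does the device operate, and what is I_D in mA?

Saturation; I_D = 7.89 mA

V_ov = V_GS − V_TN = 2.8 − 0.991 = 1.81 V.
Since V_DS = 6.94 V ≥ V_ov = 1.81 V, the device is in saturation.
I_D = ½ k_n V_ov² = 0.5 × 4.82 × 1.81² = 7.89 mA.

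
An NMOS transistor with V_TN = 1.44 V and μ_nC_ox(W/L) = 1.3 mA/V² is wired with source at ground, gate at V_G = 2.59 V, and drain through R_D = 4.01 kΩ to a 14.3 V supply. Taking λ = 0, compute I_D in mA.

V_GS = V_G = 2.59 V, so V_ov = 2.59 − 1.44 = 1.15 V.
Assume saturation: I_D = ½ k_n V_ov² = 0.5 × 1.3 × 1.15² = 0.86 mA, giving V_DS = V_DD − I_D R_D = 14.3 − 0.86 × 4.01 = 10.9 V.
V_DS = 10.9 V ≥ V_ov = 1.15 V, confirming saturation.

I_D = 0.860 mA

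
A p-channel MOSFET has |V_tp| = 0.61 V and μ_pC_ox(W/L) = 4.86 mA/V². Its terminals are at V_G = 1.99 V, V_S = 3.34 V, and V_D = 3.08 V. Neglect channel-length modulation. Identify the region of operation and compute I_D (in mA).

V_SG = V_S − V_G = 3.34 − 1.99 = 1.35 V; V_SD = V_S − V_D = 3.34 − 3.08 = 0.26 V.
V_ov = V_SG − |V_tp| = 1.35 − 0.61 = 0.74 V.
Since V_SD = 0.26 V < V_ov = 0.74 V, the device is in the triode region.
I_D = k_p [V_ov · V_SD − ½ V_SD²] = 4.86 × [0.74 × 0.26 − 0.5 × 0.26²] = 0.771 mA.

Triode; I_D = 0.771 mA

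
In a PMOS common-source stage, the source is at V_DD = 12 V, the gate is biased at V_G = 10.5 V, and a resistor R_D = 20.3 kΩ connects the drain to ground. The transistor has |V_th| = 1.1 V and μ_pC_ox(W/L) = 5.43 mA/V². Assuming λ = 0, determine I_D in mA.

V_SG = V_DD − V_G = 12 − 10.5 = 1.5 V, so V_ov = 1.5 − 1.1 = 0.4 V.
Assume saturation: I_D = ½ k_p V_ov² = 0.5 × 5.43 × 0.4² = 0.434 mA, giving V_SD = V_DD − I_D R_D = 12 − 0.434 × 20.3 = 3.18 V.
V_SD = 3.18 V ≥ V_ov = 0.4 V, confirming saturation.

I_D = 0.434 mA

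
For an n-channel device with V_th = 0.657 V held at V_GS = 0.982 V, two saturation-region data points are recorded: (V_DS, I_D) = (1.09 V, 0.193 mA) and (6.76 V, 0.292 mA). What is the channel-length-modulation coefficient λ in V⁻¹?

With V_GS fixed, I_D ∝ (1 + λ V_DS) in saturation, so I_D2/I_D1 = (1 + λ V_DS2)/(1 + λ V_DS1).
0.292/0.193 = 1.513 = (1 + 6.76 λ)/(1 + 1.09 λ).
Solving: λ (I_D1 V_DS2 − I_D2 V_DS1) = I_D2 − I_D1, so λ = (0.292 − 0.193) / (0.193 × 6.76 − 0.292 × 1.09) = 0.099 / 0.986 = 0.1 V⁻¹.

λ = 0.100 V⁻¹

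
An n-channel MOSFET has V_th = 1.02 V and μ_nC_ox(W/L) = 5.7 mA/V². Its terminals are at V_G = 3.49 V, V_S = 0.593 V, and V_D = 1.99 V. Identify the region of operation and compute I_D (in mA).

Triode; I_D = 9.38 mA

V_GS = V_G − V_S = 3.49 − 0.593 = 2.9 V; V_DS = V_D − V_S = 1.99 − 0.593 = 1.4 V.
V_ov = V_GS − V_th = 2.9 − 1.02 = 1.88 V.
Since V_DS = 1.4 V < V_ov = 1.88 V, the device is in the triode region.
I_D = k_n [V_ov · V_DS − ½ V_DS²] = 5.7 × [1.88 × 1.4 − 0.5 × 1.4²] = 9.38 mA.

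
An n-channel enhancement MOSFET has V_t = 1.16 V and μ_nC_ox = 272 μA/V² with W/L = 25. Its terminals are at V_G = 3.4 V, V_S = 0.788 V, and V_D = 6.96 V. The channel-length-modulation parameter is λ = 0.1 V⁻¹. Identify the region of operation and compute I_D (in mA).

V_GS = V_G − V_S = 3.4 − 0.788 = 2.61 V; V_DS = V_D − V_S = 6.96 − 0.788 = 6.17 V.
k_n = μ_nC_ox · (W/L) = 6.8 mA/V².
V_ov = V_GS − V_t = 2.61 − 1.16 = 1.45 V.
Since V_DS = 6.17 V ≥ V_ov = 1.45 V, the device is in saturation.
I_D = ½ k_n V_ov² (1 + λ V_DS) = 0.5 × 6.8 × 1.45² × (1 + 0.1 × 6.17) = 11.6 mA.

Saturation; I_D = 11.6 mA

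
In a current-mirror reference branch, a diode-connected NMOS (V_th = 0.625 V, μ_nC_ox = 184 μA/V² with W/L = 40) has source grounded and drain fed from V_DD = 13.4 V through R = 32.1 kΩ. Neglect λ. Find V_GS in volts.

With gate tied to drain, V_GS = V_DS ≥ V_GS − V_th, so the device is in saturation.
k_n = μ_nC_ox · (W/L) = 7.36 mA/V².
KCL at the drain: ½ k_n (V_GS − V_th)² = (V_DD − V_GS)/R.
Let x = V_GS − 0.625. Then 118 x² + x − 12.78 = 0, giving x = 0.325 V (positive root), so V_GS = 0.95 V.
I_D = (V_DD − V_GS)/R = (13.4 − 0.95) / 32.1 = 0.388 mA.

V_GS = 0.950 V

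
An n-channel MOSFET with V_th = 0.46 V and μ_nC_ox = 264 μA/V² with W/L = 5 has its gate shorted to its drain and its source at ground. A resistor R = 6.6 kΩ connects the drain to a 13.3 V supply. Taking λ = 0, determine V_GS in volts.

With gate tied to drain, V_GS = V_DS ≥ V_GS − V_th, so the device is in saturation.
k_n = μ_nC_ox · (W/L) = 1.32 mA/V².
KCL at the drain: ½ k_n (V_GS − V_th)² = (V_DD − V_GS)/R.
Let x = V_GS − 0.46. Then 4.36 x² + x − 12.84 = 0, giving x = 1.61 V (positive root), so V_GS = 2.07 V.
I_D = (V_DD − V_GS)/R = (13.3 − 2.07) / 6.6 = 1.7 mA.

V_GS = 2.07 V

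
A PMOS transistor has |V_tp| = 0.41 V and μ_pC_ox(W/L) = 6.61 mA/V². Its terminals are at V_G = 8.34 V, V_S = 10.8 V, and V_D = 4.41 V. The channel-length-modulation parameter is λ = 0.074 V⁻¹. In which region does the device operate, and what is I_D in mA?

Saturation; I_D = 20.5 mA

V_SG = V_S − V_G = 10.8 − 8.34 = 2.46 V; V_SD = V_S − V_D = 10.8 − 4.41 = 6.39 V.
V_ov = V_SG − |V_tp| = 2.46 − 0.41 = 2.05 V.
Since V_SD = 6.39 V ≥ V_ov = 2.05 V, the device is in saturation.
I_D = ½ k_p V_ov² (1 + λ V_SD) = 0.5 × 6.61 × 2.05² × (1 + 0.074 × 6.39) = 20.5 mA.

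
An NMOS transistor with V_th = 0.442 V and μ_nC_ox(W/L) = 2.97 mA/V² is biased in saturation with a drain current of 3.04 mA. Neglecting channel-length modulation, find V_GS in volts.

In saturation I_D = ½ k_n (V_GS − V_th)², so V_GS − V_th = √(2 I_D / k_n) = √(2 × 3.04 / 2.97) = 1.43 V.
V_GS = 0.442 + 1.43 = 1.87 V.

V_GS = 1.87 V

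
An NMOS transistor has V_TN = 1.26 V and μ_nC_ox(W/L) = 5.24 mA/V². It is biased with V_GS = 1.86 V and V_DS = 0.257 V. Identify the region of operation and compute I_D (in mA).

V_ov = V_GS − V_TN = 1.86 − 1.26 = 0.6 V.
Since V_DS = 0.257 V < V_ov = 0.6 V, the device is in the triode region.
I_D = k_n [V_ov · V_DS − ½ V_DS²] = 5.24 × [0.6 × 0.257 − 0.5 × 0.257²] = 0.635 mA.

Triode; I_D = 0.635 mA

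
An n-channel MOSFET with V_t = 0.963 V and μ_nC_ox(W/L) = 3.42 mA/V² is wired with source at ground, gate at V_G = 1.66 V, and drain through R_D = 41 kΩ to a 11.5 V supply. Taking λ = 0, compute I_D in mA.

I_D = 0.277 mA

V_GS = V_G = 1.66 V, so V_ov = 1.66 − 0.963 = 0.697 V.
Assume saturation: I_D = ½ k_n V_ov² = 0.5 × 3.42 × 0.697² = 0.831 mA, giving V_DS = V_DD − I_D R_D = 11.5 − 0.831 × 41 = -22.6 V.
But -22.6 V < V_ov = 0.697 V, so the device is actually in triode.
In triode I_D = k_n[V_ov V_DS − ½ V_DS²] and I_D = (V_DD − V_DS)/R_D. Equating: 70.1 V_DS² − 98.73 V_DS + 11.5 = 0, giving V_DS = 0.128 V (the root below V_ov).
I_D = (11.5 − 0.128) / 41 = 0.277 mA.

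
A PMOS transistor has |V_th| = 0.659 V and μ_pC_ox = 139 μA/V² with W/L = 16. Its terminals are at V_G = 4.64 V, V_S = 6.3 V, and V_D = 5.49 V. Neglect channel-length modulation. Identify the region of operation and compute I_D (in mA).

V_SG = V_S − V_G = 6.3 − 4.64 = 1.66 V; V_SD = V_S − V_D = 6.3 − 5.49 = 0.81 V.
k_p = μ_pC_ox · (W/L) = 2.224 mA/V².
V_ov = V_SG − |V_th| = 1.66 − 0.659 = 1 V.
Since V_SD = 0.81 V < V_ov = 1 V, the device is in the triode region.
I_D = k_p [V_ov · V_SD − ½ V_SD²] = 2.224 × [1 × 0.81 − 0.5 × 0.81²] = 1.07 mA.

Triode; I_D = 1.07 mA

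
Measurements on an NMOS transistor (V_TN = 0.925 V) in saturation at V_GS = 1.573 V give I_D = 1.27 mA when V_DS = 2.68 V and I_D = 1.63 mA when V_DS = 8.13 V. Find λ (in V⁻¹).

λ = 0.0604 V⁻¹

With V_GS fixed, I_D ∝ (1 + λ V_DS) in saturation, so I_D2/I_D1 = (1 + λ V_DS2)/(1 + λ V_DS1).
1.63/1.27 = 1.283 = (1 + 8.13 λ)/(1 + 2.68 λ).
Solving: λ (I_D1 V_DS2 − I_D2 V_DS1) = I_D2 − I_D1, so λ = (1.63 − 1.27) / (1.27 × 8.13 − 1.63 × 2.68) = 0.36 / 5.96 = 0.0604 V⁻¹.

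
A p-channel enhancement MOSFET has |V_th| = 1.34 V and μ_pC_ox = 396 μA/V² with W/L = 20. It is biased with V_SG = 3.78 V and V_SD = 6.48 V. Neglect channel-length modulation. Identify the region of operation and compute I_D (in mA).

Saturation; I_D = 23.6 mA

k_p = μ_pC_ox · (W/L) = 7.92 mA/V².
V_ov = V_SG − |V_th| = 3.78 − 1.34 = 2.44 V.
Since V_SD = 6.48 V ≥ V_ov = 2.44 V, the device is in saturation.
I_D = ½ k_p V_ov² = 0.5 × 7.92 × 2.44² = 23.6 mA.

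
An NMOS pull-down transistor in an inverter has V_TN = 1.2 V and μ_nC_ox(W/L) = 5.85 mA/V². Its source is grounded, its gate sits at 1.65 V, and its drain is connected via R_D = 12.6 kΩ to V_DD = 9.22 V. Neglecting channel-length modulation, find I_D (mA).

V_GS = V_G = 1.65 V, so V_ov = 1.65 − 1.2 = 0.45 V.
Assume saturation: I_D = ½ k_n V_ov² = 0.5 × 5.85 × 0.45² = 0.592 mA, giving V_DS = V_DD − I_D R_D = 9.22 − 0.592 × 12.6 = 1.76 V.
V_DS = 1.76 V ≥ V_ov = 0.45 V, confirming saturation.

I_D = 0.592 mA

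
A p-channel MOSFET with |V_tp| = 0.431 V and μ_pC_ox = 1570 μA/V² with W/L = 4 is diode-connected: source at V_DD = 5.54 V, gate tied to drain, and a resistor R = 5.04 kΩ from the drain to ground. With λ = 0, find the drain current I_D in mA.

I_D = 0.907 mA

With gate tied to drain, V_SG = V_SD ≥ V_SG − |V_tp|, so the device is in saturation.
k_p = μ_pC_ox · (W/L) = 6.28 mA/V².
KCL at the drain: ½ k_p (V_SG − |V_tp|)² = (V_DD − V_SG)/R.
Let x = V_SG − 0.431. Then 15.8 x² + x − 5.109 = 0, giving x = 0.537 V (positive root), so V_SG = 0.968 V.
I_D = (V_DD − V_SG)/R = (5.54 − 0.968) / 5.04 = 0.907 mA.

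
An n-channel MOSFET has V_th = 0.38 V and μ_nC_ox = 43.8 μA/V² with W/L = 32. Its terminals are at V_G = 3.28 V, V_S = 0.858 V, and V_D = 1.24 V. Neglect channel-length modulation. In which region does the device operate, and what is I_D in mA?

V_GS = V_G − V_S = 3.28 − 0.858 = 2.42 V; V_DS = V_D − V_S = 1.24 − 0.858 = 0.382 V.
k_n = μ_nC_ox · (W/L) = 1.402 mA/V².
V_ov = V_GS − V_th = 2.42 − 0.38 = 2.04 V.
Since V_DS = 0.382 V < V_ov = 2.04 V, the device is in the triode region.
I_D = k_n [V_ov · V_DS − ½ V_DS²] = 1.402 × [2.04 × 0.382 − 0.5 × 0.382²] = 0.991 mA.

Triode; I_D = 0.991 mA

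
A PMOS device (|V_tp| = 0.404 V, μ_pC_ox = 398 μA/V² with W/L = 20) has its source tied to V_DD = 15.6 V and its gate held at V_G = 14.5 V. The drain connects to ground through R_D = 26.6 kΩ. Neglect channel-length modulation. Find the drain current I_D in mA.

V_SG = V_DD − V_G = 15.6 − 14.5 = 1.1 V, so V_ov = 1.1 − 0.404 = 0.696 V.
k_p = μ_pC_ox · (W/L) = 7.96 mA/V².
Assume saturation: I_D = ½ k_p V_ov² = 0.5 × 7.96 × 0.696² = 1.93 mA, giving V_SD = V_DD − I_D R_D = 15.6 − 1.93 × 26.6 = -35.7 V.
But -35.7 V < V_ov = 0.696 V, so the device is actually in triode.
In triode I_D = k_p[V_ov V_SD − ½ V_SD²] and I_D = (V_DD − V_SD)/R_D. Equating: 106 V_SD² − 148.4 V_SD + 15.6 = 0, giving V_SD = 0.114 V (the root below V_ov).
I_D = (15.6 − 0.114) / 26.6 = 0.582 mA.

I_D = 0.582 mA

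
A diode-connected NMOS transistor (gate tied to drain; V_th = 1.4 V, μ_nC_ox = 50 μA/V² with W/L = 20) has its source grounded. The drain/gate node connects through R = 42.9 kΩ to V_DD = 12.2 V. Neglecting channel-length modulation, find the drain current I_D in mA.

I_D = 0.236 mA

With gate tied to drain, V_GS = V_DS ≥ V_GS − V_th, so the device is in saturation.
k_n = μ_nC_ox · (W/L) = 1 mA/V².
KCL at the drain: ½ k_n (V_GS − V_th)² = (V_DD − V_GS)/R.
Let x = V_GS − 1.4. Then 21.4 x² + x − 10.8 = 0, giving x = 0.687 V (positive root), so V_GS = 2.09 V.
I_D = (V_DD − V_GS)/R = (12.2 − 2.09) / 42.9 = 0.236 mA.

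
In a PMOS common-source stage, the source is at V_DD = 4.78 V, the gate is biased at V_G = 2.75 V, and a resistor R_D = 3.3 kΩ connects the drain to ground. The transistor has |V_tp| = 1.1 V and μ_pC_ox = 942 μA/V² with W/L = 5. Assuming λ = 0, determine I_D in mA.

I_D = 1.33 mA

V_SG = V_DD − V_G = 4.78 − 2.75 = 2.03 V, so V_ov = 2.03 − 1.1 = 0.93 V.
k_p = μ_pC_ox · (W/L) = 4.71 mA/V².
Assume saturation: I_D = ½ k_p V_ov² = 0.5 × 4.71 × 0.93² = 2.04 mA, giving V_SD = V_DD − I_D R_D = 4.78 − 2.04 × 3.3 = -1.94 V.
But -1.94 V < V_ov = 0.93 V, so the device is actually in triode.
In triode I_D = k_p[V_ov V_SD − ½ V_SD²] and I_D = (V_DD − V_SD)/R_D. Equating: 7.77 V_SD² − 15.45 V_SD + 4.78 = 0, giving V_SD = 0.383 V (the root below V_ov).
I_D = (4.78 − 0.383) / 3.3 = 1.33 mA.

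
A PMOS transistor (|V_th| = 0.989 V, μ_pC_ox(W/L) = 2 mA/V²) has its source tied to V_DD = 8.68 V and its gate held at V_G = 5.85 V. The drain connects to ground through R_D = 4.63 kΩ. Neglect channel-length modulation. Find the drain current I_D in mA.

I_D = 1.75 mA

V_SG = V_DD − V_G = 8.68 − 5.85 = 2.83 V, so V_ov = 2.83 − 0.989 = 1.84 V.
Assume saturation: I_D = ½ k_p V_ov² = 0.5 × 2 × 1.84² = 3.39 mA, giving V_SD = V_DD − I_D R_D = 8.68 − 3.39 × 4.63 = -7.01 V.
But -7.01 V < V_ov = 1.84 V, so the device is actually in triode.
In triode I_D = k_p[V_ov V_SD − ½ V_SD²] and I_D = (V_DD − V_SD)/R_D. Equating: 4.63 V_SD² − 18.05 V_SD + 8.68 = 0, giving V_SD = 0.562 V (the root below V_ov).
I_D = (8.68 − 0.562) / 4.63 = 1.75 mA.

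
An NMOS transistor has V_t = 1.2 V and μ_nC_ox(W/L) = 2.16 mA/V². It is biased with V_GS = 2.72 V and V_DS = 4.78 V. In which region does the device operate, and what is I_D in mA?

V_ov = V_GS − V_t = 2.72 − 1.2 = 1.52 V.
Since V_DS = 4.78 V ≥ V_ov = 1.52 V, the device is in saturation.
I_D = ½ k_n V_ov² = 0.5 × 2.16 × 1.52² = 2.5 mA.

Saturation; I_D = 2.50 mA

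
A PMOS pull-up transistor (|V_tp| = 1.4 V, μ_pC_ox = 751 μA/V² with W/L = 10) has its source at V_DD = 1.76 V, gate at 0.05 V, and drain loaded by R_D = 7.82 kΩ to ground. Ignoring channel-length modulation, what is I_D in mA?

V_SG = V_DD − V_G = 1.76 − 0.05 = 1.71 V, so V_ov = 1.71 − 1.4 = 0.31 V.
k_p = μ_pC_ox · (W/L) = 7.51 mA/V².
Assume saturation: I_D = ½ k_p V_ov² = 0.5 × 7.51 × 0.31² = 0.361 mA, giving V_SD = V_DD − I_D R_D = 1.76 − 0.361 × 7.82 = -1.06 V.
But -1.06 V < V_ov = 0.31 V, so the device is actually in triode.
In triode I_D = k_p[V_ov V_SD − ½ V_SD²] and I_D = (V_DD − V_SD)/R_D. Equating: 29.4 V_SD² − 19.21 V_SD + 1.76 = 0, giving V_SD = 0.11 V (the root below V_ov).
I_D = (1.76 − 0.11) / 7.82 = 0.211 mA.

I_D = 0.211 mA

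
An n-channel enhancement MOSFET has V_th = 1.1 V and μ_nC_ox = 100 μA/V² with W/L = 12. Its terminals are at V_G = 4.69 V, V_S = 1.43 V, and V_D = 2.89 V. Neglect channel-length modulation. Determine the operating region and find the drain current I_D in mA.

V_GS = V_G − V_S = 4.69 − 1.43 = 3.26 V; V_DS = V_D − V_S = 2.89 − 1.43 = 1.46 V.
k_n = μ_nC_ox · (W/L) = 1.2 mA/V².
V_ov = V_GS − V_th = 3.26 − 1.1 = 2.16 V.
Since V_DS = 1.46 V < V_ov = 2.16 V, the device is in the triode region.
I_D = k_n [V_ov · V_DS − ½ V_DS²] = 1.2 × [2.16 × 1.46 − 0.5 × 1.46²] = 2.51 mA.

Triode; I_D = 2.51 mA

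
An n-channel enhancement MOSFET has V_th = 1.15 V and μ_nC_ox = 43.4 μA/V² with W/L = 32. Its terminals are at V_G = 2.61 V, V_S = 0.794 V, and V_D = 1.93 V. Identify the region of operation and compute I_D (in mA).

Saturation; I_D = 0.308 mA

V_GS = V_G − V_S = 2.61 − 0.794 = 1.82 V; V_DS = V_D − V_S = 1.93 − 0.794 = 1.14 V.
k_n = μ_nC_ox · (W/L) = 1.389 mA/V².
V_ov = V_GS − V_th = 1.82 − 1.15 = 0.666 V.
Since V_DS = 1.14 V ≥ V_ov = 0.666 V, the device is in saturation.
I_D = ½ k_n V_ov² = 0.5 × 1.389 × 0.666² = 0.308 mA.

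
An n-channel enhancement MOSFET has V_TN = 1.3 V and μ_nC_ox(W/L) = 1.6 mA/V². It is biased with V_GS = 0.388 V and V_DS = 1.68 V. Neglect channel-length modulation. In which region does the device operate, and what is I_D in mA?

V_GS = 0.388 V < V_TN = 1.3 V, so the transistor is in cutoff.

Cutoff; I_D = 0 mA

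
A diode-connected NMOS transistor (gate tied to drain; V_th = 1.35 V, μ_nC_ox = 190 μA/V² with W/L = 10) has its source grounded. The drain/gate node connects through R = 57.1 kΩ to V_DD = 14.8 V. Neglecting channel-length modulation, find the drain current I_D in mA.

With gate tied to drain, V_GS = V_DS ≥ V_GS − V_th, so the device is in saturation.
k_n = μ_nC_ox · (W/L) = 1.9 mA/V².
KCL at the drain: ½ k_n (V_GS − V_th)² = (V_DD − V_GS)/R.
Let x = V_GS − 1.35. Then 54.2 x² + x − 13.45 = 0, giving x = 0.489 V (positive root), so V_GS = 1.84 V.
I_D = (V_DD − V_GS)/R = (14.8 − 1.84) / 57.1 = 0.227 mA.

I_D = 0.227 mA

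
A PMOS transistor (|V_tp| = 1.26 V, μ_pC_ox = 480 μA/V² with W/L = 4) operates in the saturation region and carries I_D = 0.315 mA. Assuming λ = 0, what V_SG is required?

k_p = μ_pC_ox · (W/L) = 1.92 mA/V².
In saturation I_D = ½ k_p (V_SG − |V_tp|)², so V_SG − |V_tp| = √(2 I_D / k_p) = √(2 × 0.315 / 1.92) = 0.573 V.
V_SG = 1.26 + 0.573 = 1.83 V.

V_SG = 1.83 V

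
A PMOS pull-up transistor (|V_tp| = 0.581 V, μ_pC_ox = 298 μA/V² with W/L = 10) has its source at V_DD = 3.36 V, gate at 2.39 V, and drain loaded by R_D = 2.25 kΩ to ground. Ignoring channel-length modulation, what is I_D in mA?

V_SG = V_DD − V_G = 3.36 − 2.39 = 0.97 V, so V_ov = 0.97 − 0.581 = 0.389 V.
k_p = μ_pC_ox · (W/L) = 2.98 mA/V².
Assume saturation: I_D = ½ k_p V_ov² = 0.5 × 2.98 × 0.389² = 0.225 mA, giving V_SD = V_DD − I_D R_D = 3.36 − 0.225 × 2.25 = 2.85 V.
V_SD = 2.85 V ≥ V_ov = 0.389 V, confirming saturation.

I_D = 0.225 mA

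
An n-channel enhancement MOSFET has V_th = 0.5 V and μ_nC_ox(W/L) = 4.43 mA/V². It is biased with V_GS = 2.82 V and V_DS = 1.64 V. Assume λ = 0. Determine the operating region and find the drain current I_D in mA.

Triode; I_D = 10.9 mA

V_ov = V_GS − V_th = 2.82 − 0.5 = 2.32 V.
Since V_DS = 1.64 V < V_ov = 2.32 V, the device is in the triode region.
I_D = k_n [V_ov · V_DS − ½ V_DS²] = 4.43 × [2.32 × 1.64 − 0.5 × 1.64²] = 10.9 mA.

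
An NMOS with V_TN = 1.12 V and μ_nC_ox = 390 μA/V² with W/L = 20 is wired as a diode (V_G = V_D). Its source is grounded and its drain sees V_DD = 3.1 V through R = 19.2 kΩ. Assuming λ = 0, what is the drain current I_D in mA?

I_D = 0.0950 mA

With gate tied to drain, V_GS = V_DS ≥ V_GS − V_TN, so the device is in saturation.
k_n = μ_nC_ox · (W/L) = 7.8 mA/V².
KCL at the drain: ½ k_n (V_GS − V_TN)² = (V_DD − V_GS)/R.
Let x = V_GS − 1.12. Then 74.9 x² + x − 1.98 = 0, giving x = 0.156 V (positive root), so V_GS = 1.28 V.
I_D = (V_DD − V_GS)/R = (3.1 − 1.28) / 19.2 = 0.095 mA.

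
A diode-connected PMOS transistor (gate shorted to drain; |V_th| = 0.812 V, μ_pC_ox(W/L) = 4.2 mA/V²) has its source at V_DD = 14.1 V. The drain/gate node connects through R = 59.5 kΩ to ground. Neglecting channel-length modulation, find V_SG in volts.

V_SG = 1.13 V

With gate tied to drain, V_SG = V_SD ≥ V_SG − |V_th|, so the device is in saturation.
KCL at the drain: ½ k_p (V_SG − |V_th|)² = (V_DD − V_SG)/R.
Let x = V_SG − 0.812. Then 125 x² + x − 13.29 = 0, giving x = 0.322 V (positive root), so V_SG = 1.13 V.
I_D = (V_DD − V_SG)/R = (14.1 − 1.13) / 59.5 = 0.218 mA.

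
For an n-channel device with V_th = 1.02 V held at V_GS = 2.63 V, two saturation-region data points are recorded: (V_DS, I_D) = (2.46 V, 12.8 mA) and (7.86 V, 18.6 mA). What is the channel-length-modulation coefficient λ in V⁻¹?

λ = 0.106 V⁻¹

With V_GS fixed, I_D ∝ (1 + λ V_DS) in saturation, so I_D2/I_D1 = (1 + λ V_DS2)/(1 + λ V_DS1).
18.6/12.8 = 1.453 = (1 + 7.86 λ)/(1 + 2.46 λ).
Solving: λ (I_D1 V_DS2 − I_D2 V_DS1) = I_D2 − I_D1, so λ = (18.6 − 12.8) / (12.8 × 7.86 − 18.6 × 2.46) = 5.8 / 54.9 = 0.106 V⁻¹.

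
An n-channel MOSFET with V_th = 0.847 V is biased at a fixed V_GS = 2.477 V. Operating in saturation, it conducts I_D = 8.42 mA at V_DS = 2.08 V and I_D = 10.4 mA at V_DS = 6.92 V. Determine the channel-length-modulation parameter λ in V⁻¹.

λ = 0.0540 V⁻¹

With V_GS fixed, I_D ∝ (1 + λ V_DS) in saturation, so I_D2/I_D1 = (1 + λ V_DS2)/(1 + λ V_DS1).
10.4/8.42 = 1.235 = (1 + 6.92 λ)/(1 + 2.08 λ).
Solving: λ (I_D1 V_DS2 − I_D2 V_DS1) = I_D2 − I_D1, so λ = (10.4 − 8.42) / (8.42 × 6.92 − 10.4 × 2.08) = 1.98 / 36.6 = 0.054 V⁻¹.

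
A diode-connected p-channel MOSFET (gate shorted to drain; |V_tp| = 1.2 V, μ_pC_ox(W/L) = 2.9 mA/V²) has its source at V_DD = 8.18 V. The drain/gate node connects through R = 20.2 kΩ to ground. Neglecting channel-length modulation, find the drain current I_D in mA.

I_D = 0.322 mA

With gate tied to drain, V_SG = V_SD ≥ V_SG − |V_tp|, so the device is in saturation.
KCL at the drain: ½ k_p (V_SG − |V_tp|)² = (V_DD − V_SG)/R.
Let x = V_SG − 1.2. Then 29.3 x² + x − 6.98 = 0, giving x = 0.471 V (positive root), so V_SG = 1.67 V.
I_D = (V_DD − V_SG)/R = (8.18 − 1.67) / 20.2 = 0.322 mA.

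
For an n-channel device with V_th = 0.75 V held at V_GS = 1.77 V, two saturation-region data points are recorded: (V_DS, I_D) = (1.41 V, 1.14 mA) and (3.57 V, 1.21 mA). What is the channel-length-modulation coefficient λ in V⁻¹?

λ = 0.0296 V⁻¹

With V_GS fixed, I_D ∝ (1 + λ V_DS) in saturation, so I_D2/I_D1 = (1 + λ V_DS2)/(1 + λ V_DS1).
1.21/1.14 = 1.061 = (1 + 3.57 λ)/(1 + 1.41 λ).
Solving: λ (I_D1 V_DS2 − I_D2 V_DS1) = I_D2 − I_D1, so λ = (1.21 − 1.14) / (1.14 × 3.57 − 1.21 × 1.41) = 0.07 / 2.36 = 0.0296 V⁻¹.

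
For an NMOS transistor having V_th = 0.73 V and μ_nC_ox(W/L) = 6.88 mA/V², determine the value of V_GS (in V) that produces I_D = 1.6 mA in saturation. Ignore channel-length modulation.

V_GS = 1.41 V

In saturation I_D = ½ k_n (V_GS − V_th)², so V_GS − V_th = √(2 I_D / k_n) = √(2 × 1.6 / 6.88) = 0.682 V.
V_GS = 0.73 + 0.682 = 1.41 V.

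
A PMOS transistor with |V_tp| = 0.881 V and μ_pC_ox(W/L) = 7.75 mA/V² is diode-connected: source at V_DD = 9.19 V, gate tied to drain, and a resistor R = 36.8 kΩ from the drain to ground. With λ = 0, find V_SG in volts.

With gate tied to drain, V_SG = V_SD ≥ V_SG − |V_tp|, so the device is in saturation.
KCL at the drain: ½ k_p (V_SG − |V_tp|)² = (V_DD − V_SG)/R.
Let x = V_SG − 0.881. Then 143 x² + x − 8.309 = 0, giving x = 0.238 V (positive root), so V_SG = 1.12 V.
I_D = (V_DD − V_SG)/R = (9.19 − 1.12) / 36.8 = 0.219 mA.

V_SG = 1.12 V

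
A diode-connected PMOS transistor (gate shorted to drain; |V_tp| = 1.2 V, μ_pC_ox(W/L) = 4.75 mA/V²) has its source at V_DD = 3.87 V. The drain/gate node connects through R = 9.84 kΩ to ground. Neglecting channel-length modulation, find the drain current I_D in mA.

With gate tied to drain, V_SG = V_SD ≥ V_SG − |V_tp|, so the device is in saturation.
KCL at the drain: ½ k_p (V_SG − |V_tp|)² = (V_DD − V_SG)/R.
Let x = V_SG − 1.2. Then 23.4 x² + x − 2.67 = 0, giving x = 0.317 V (positive root), so V_SG = 1.52 V.
I_D = (V_DD − V_SG)/R = (3.87 − 1.52) / 9.84 = 0.239 mA.

I_D = 0.239 mA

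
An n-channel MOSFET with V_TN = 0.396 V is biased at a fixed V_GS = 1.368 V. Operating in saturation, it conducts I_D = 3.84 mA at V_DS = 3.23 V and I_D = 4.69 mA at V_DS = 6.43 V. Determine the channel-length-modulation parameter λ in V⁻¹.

With V_GS fixed, I_D ∝ (1 + λ V_DS) in saturation, so I_D2/I_D1 = (1 + λ V_DS2)/(1 + λ V_DS1).
4.69/3.84 = 1.221 = (1 + 6.43 λ)/(1 + 3.23 λ).
Solving: λ (I_D1 V_DS2 − I_D2 V_DS1) = I_D2 − I_D1, so λ = (4.69 − 3.84) / (3.84 × 6.43 − 4.69 × 3.23) = 0.85 / 9.54 = 0.0891 V⁻¹.

λ = 0.0891 V⁻¹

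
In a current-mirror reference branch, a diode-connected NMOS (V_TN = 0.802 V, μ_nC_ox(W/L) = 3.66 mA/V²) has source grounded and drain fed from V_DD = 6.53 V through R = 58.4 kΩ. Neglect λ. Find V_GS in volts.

With gate tied to drain, V_GS = V_DS ≥ V_GS − V_TN, so the device is in saturation.
KCL at the drain: ½ k_n (V_GS − V_TN)² = (V_DD − V_GS)/R.
Let x = V_GS − 0.802. Then 107 x² + x − 5.728 = 0, giving x = 0.227 V (positive root), so V_GS = 1.03 V.
I_D = (V_DD − V_GS)/R = (6.53 − 1.03) / 58.4 = 0.0942 mA.

V_GS = 1.03 V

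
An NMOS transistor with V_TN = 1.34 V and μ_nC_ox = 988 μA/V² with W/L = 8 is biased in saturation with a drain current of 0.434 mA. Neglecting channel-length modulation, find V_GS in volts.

k_n = μ_nC_ox · (W/L) = 7.904 mA/V².
In saturation I_D = ½ k_n (V_GS − V_TN)², so V_GS − V_TN = √(2 I_D / k_n) = √(2 × 0.434 / 7.904) = 0.331 V.
V_GS = 1.34 + 0.331 = 1.67 V.

V_GS = 1.67 V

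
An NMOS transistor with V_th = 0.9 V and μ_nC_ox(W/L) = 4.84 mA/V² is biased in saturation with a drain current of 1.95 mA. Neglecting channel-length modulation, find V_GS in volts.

In saturation I_D = ½ k_n (V_GS − V_th)², so V_GS − V_th = √(2 I_D / k_n) = √(2 × 1.95 / 4.84) = 0.898 V.
V_GS = 0.9 + 0.898 = 1.8 V.

V_GS = 1.80 V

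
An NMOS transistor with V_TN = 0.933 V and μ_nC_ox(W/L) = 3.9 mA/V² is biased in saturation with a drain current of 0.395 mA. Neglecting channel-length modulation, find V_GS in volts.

V_GS = 1.38 V

In saturation I_D = ½ k_n (V_GS − V_TN)², so V_GS − V_TN = √(2 I_D / k_n) = √(2 × 0.395 / 3.9) = 0.45 V.
V_GS = 0.933 + 0.45 = 1.38 V.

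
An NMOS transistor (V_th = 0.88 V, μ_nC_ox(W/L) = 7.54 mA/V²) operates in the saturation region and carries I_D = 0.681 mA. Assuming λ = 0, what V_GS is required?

In saturation I_D = ½ k_n (V_GS − V_th)², so V_GS − V_th = √(2 I_D / k_n) = √(2 × 0.681 / 7.54) = 0.425 V.
V_GS = 0.88 + 0.425 = 1.31 V.

V_GS = 1.31 V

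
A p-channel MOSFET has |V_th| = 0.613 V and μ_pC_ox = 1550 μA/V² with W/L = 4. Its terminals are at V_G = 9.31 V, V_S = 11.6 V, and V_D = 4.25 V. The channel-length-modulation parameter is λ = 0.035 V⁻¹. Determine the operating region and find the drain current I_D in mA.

Saturation; I_D = 11.0 mA

V_SG = V_S − V_G = 11.6 − 9.31 = 2.29 V; V_SD = V_S − V_D = 11.6 − 4.25 = 7.35 V.
k_p = μ_pC_ox · (W/L) = 6.2 mA/V².
V_ov = V_SG − |V_th| = 2.29 − 0.613 = 1.68 V.
Since V_SD = 7.35 V ≥ V_ov = 1.68 V, the device is in saturation.
I_D = ½ k_p V_ov² (1 + λ V_SD) = 0.5 × 6.2 × 1.68² × (1 + 0.035 × 7.35) = 11 mA.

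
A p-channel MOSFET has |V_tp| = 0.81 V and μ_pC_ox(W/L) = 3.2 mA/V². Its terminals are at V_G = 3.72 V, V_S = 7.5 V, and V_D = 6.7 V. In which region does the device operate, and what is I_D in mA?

Triode; I_D = 6.58 mA

V_SG = V_S − V_G = 7.5 − 3.72 = 3.78 V; V_SD = V_S − V_D = 7.5 − 6.7 = 0.8 V.
V_ov = V_SG − |V_tp| = 3.78 − 0.81 = 2.97 V.
Since V_SD = 0.8 V < V_ov = 2.97 V, the device is in the triode region.
I_D = k_p [V_ov · V_SD − ½ V_SD²] = 3.2 × [2.97 × 0.8 − 0.5 × 0.8²] = 6.58 mA.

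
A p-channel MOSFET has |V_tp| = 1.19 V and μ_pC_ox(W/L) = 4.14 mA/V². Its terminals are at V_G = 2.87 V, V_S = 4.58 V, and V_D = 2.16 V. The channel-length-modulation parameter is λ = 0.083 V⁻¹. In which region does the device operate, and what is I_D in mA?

Saturation; I_D = 0.672 mA

V_SG = V_S − V_G = 4.58 − 2.87 = 1.71 V; V_SD = V_S − V_D = 4.58 − 2.16 = 2.42 V.
V_ov = V_SG − |V_tp| = 1.71 − 1.19 = 0.52 V.
Since V_SD = 2.42 V ≥ V_ov = 0.52 V, the device is in saturation.
I_D = ½ k_p V_ov² (1 + λ V_SD) = 0.5 × 4.14 × 0.52² × (1 + 0.083 × 2.42) = 0.672 mA.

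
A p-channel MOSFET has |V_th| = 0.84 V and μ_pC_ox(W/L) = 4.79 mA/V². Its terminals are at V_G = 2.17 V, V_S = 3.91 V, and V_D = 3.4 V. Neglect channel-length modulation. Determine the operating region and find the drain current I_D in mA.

V_SG = V_S − V_G = 3.91 − 2.17 = 1.74 V; V_SD = V_S − V_D = 3.91 − 3.4 = 0.51 V.
V_ov = V_SG − |V_th| = 1.74 − 0.84 = 0.9 V.
Since V_SD = 0.51 V < V_ov = 0.9 V, the device is in the triode region.
I_D = k_p [V_ov · V_SD − ½ V_SD²] = 4.79 × [0.9 × 0.51 − 0.5 × 0.51²] = 1.58 mA.

Triode; I_D = 1.58 mA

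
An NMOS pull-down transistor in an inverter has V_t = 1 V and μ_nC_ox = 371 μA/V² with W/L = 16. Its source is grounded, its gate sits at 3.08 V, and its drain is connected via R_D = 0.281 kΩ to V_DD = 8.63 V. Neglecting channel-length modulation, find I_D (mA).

V_GS = V_G = 3.08 V, so V_ov = 3.08 − 1 = 2.08 V.
k_n = μ_nC_ox · (W/L) = 5.936 mA/V².
Assume saturation: I_D = ½ k_n V_ov² = 0.5 × 5.936 × 2.08² = 12.8 mA, giving V_DS = V_DD − I_D R_D = 8.63 − 12.8 × 0.281 = 5.02 V.
V_DS = 5.02 V ≥ V_ov = 2.08 V, confirming saturation.

I_D = 12.8 mA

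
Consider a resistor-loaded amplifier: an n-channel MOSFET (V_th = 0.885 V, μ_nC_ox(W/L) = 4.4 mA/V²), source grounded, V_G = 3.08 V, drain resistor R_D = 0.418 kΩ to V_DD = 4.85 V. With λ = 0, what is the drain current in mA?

I_D = 8.62 mA

V_GS = V_G = 3.08 V, so V_ov = 3.08 − 0.885 = 2.2 V.
Assume saturation: I_D = ½ k_n V_ov² = 0.5 × 4.4 × 2.2² = 10.6 mA, giving V_DS = V_DD − I_D R_D = 4.85 − 10.6 × 0.418 = 0.419 V.
But 0.419 V < V_ov = 2.2 V, so the device is actually in triode.
In triode I_D = k_n[V_ov V_DS − ½ V_DS²] and I_D = (V_DD − V_DS)/R_D. Equating: 0.92 V_DS² − 5.037 V_DS + 4.85 = 0, giving V_DS = 1.25 V (the root below V_ov).
I_D = (4.85 − 1.25) / 0.418 = 8.62 mA.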